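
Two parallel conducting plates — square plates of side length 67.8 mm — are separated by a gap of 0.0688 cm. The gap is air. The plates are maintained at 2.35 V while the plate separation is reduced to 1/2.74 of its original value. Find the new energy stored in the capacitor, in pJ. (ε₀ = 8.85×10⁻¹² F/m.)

A = (67.8 mm)² = 4.60×10⁻³ m².
Initially C₁ = ε₀A/d = 8.85×10⁻¹² × 4.60×10⁻³ / 6.88×10⁻⁴ = 5.91×10⁻¹¹ F.
U₁ = 1.63×10⁻¹⁰ J.
Battery connected ⇒ V is held fixed. C₂ = 2.74 C₁ and U = ½CV², so U₂/U₁ = C₂/C₁ = 2.74.
U₂ = 2.74 × 1.63×10⁻¹⁰ = 4.47×10⁻¹⁰ J.

447 pJ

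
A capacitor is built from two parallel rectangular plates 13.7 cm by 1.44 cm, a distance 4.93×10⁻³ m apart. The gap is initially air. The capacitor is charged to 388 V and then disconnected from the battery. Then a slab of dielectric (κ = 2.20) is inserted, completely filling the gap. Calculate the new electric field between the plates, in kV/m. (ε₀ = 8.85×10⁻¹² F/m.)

A = 13.7 × 1.44 cm² = 1.97×10⁻³ m².
Initially C₁ = ε₀A/d = 8.85×10⁻¹² × 1.97×10⁻³ / 4.93×10⁻³ = 3.54×10⁻¹² F.
E₁ = 7.87×10⁴ V/m.
Isolated ⇒ Q is held fixed. V₂ = Q/C₂ = V₁/2.20; E = V/d, so E₂/E₁ = (V₂/V₁)(d₁/d₂) = 0.455.
E₂ = 0.455 × 7.87×10⁴ = 3.58×10⁴ V/m.

E ≈ 35.8 kV/m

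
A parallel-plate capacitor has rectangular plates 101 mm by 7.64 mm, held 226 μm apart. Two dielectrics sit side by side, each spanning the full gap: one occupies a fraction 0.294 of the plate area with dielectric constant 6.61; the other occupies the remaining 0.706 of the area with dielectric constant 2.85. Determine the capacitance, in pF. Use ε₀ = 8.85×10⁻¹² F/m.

C ≈ 120 pF

A = 101 × 7.64 mm² = 7.72×10⁻⁴ m².
Side-by-side slabs ⇒ two capacitors in parallel, each spanning the full gap.
C₁ = κ₁ε₀A₁/d = 6.61 × 8.85×10⁻¹² × 2.27×10⁻⁴ / 2.26×10⁻⁴ = 5.87×10⁻¹¹ F.
C₂ = κ₂ε₀A₂/d = 2.85 × 8.85×10⁻¹² × 5.45×10⁻⁴ / 2.26×10⁻⁴ = 6.08×10⁻¹¹ F.
C = C₁ + C₂ = 1.20×10⁻¹⁰ F.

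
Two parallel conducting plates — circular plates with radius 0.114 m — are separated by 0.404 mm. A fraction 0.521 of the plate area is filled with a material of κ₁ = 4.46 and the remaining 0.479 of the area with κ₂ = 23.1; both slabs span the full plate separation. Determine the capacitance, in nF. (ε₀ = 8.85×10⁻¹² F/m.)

A = π(0.114 m)² = 4.08×10⁻² m².
Side-by-side slabs ⇒ two capacitors in parallel, each spanning the full gap.
C₁ = κ₁ε₀A₁/d = 4.46 × 8.85×10⁻¹² × 2.13×10⁻² / 4.04×10⁻⁴ = 2.08×10⁻⁹ F.
C₂ = κ₂ε₀A₂/d = 23.1 × 8.85×10⁻¹² × 1.96×10⁻² / 4.04×10⁻⁴ = 9.90×10⁻⁹ F.
C = C₁ + C₂ = 1.20×10⁻⁸ F.

12.0 nF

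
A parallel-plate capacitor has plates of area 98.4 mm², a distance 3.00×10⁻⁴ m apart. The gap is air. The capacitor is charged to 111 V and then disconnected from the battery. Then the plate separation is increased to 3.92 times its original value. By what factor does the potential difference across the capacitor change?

Isolated ⇒ Q is held fixed.
C₂ = 0.255 C₁ and V = Q/C, so V₂/V₁ = C₁/C₂ = 3.92.

3.92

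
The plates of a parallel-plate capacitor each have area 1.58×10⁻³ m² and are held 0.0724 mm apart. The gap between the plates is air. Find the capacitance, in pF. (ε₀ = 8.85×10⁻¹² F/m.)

193 pF

C = ε₀A/d = 8.85×10⁻¹² × 1.58×10⁻³ / 7.24×10⁻⁵ = 1.93×10⁻¹⁰ F.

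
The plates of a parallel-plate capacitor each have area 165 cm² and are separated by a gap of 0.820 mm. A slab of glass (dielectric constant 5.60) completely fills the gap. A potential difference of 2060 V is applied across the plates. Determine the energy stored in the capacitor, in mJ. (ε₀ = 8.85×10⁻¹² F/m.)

2.12 mJ

A = 165 cm² = 1.65×10⁻² m².
C = κε₀A/d = 5.60 × 8.85×10⁻¹² × 1.65×10⁻² / 8.20×10⁻⁴ = 9.97×10⁻¹⁰ F.
U = ½CV² = ½ × 9.97×10⁻¹⁰ × (2060)² = 2.12×10⁻³ J.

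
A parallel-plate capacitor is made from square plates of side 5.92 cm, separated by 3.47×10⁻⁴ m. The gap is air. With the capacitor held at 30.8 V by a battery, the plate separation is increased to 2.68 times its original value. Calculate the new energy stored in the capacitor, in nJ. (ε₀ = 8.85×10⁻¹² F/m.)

15.8 nJ

A = (5.92 cm)² = 3.50×10⁻³ m².
Initially C₁ = ε₀A/d = 8.85×10⁻¹² × 3.50×10⁻³ / 3.47×10⁻⁴ = 8.94×10⁻¹¹ F.
U₁ = 4.24×10⁻⁸ J.
Battery connected ⇒ V is held fixed. C₂ = 0.373 C₁ and U = ½CV², so U₂/U₁ = C₂/C₁ = 0.373.
U₂ = 0.373 × 4.24×10⁻⁸ = 1.58×10⁻⁸ J.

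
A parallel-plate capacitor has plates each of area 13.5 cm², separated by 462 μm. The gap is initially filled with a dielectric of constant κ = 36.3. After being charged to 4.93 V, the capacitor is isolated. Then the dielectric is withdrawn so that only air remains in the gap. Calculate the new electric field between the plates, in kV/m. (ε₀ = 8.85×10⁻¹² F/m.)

A = 13.5 cm² = 1.35×10⁻³ m².
Initially C₁ = κε₀A/d = 36.3 × 8.85×10⁻¹² × 1.35×10⁻³ / 4.62×10⁻⁴ = 9.39×10⁻¹⁰ F.
E₁ = 1.07×10⁴ V/m.
Isolated ⇒ Q is held fixed. V₂ = Q/C₂ = V₁/0.0275; E = V/d, so E₂/E₁ = (V₂/V₁)(d₁/d₂) = 36.3.
E₂ = 36.3 × 1.07×10⁴ = 3.87×10⁵ V/m.

387 kV/m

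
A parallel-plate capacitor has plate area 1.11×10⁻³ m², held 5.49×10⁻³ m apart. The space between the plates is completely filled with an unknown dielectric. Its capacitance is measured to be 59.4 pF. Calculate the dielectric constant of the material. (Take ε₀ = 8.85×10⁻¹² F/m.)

κ = Cd/(ε₀A) = 5.94×10⁻¹¹ × 5.49×10⁻³ / (8.85×10⁻¹² × 1.11×10⁻³) = 33.2.

κ ≈ 33.2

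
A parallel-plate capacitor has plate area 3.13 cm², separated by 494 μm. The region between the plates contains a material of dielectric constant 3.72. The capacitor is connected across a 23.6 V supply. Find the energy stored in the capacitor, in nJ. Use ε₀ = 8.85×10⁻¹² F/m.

A = 3.13 cm² = 3.13×10⁻⁴ m².
C = κε₀A/d = 3.72 × 8.85×10⁻¹² × 3.13×10⁻⁴ / 4.94×10⁻⁴ = 2.09×10⁻¹¹ F.
U = ½CV² = ½ × 2.09×10⁻¹¹ × (23.6)² = 5.81×10⁻⁹ J.

U ≈ 5.81 nJ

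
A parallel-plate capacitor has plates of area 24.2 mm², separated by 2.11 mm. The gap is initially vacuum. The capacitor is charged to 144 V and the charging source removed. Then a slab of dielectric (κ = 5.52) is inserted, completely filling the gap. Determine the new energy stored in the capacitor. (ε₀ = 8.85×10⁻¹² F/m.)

A = 24.2 mm² = 2.42×10⁻⁵ m².
Initially C₁ = ε₀A/d = 8.85×10⁻¹² × 2.42×10⁻⁵ / 2.11×10⁻³ = 1.02×10⁻¹³ F.
U₁ = 1.05×10⁻⁹ J.
Isolated ⇒ Q is held fixed. C₂ = 5.52 C₁ and U = Q²/(2C), so U₂/U₁ = C₁/C₂ = 0.181.
U₂ = 0.181 × 1.05×10⁻⁹ = 1.91×10⁻¹⁰ J.

191 pJ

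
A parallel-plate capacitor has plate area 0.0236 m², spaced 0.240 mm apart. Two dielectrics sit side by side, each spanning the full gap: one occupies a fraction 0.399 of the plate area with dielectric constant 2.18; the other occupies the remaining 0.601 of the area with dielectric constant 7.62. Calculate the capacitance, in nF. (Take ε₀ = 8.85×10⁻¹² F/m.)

Side-by-side slabs ⇒ two capacitors in parallel, each spanning the full gap.
C₁ = κ₁ε₀A₁/d = 2.18 × 8.85×10⁻¹² × 9.42×10⁻³ / 2.40×10⁻⁴ = 7.57×10⁻¹⁰ F.
C₂ = κ₂ε₀A₂/d = 7.62 × 8.85×10⁻¹² × 1.42×10⁻² / 2.40×10⁻⁴ = 3.99×10⁻⁹ F.
C = C₁ + C₂ = 4.74×10⁻⁹ F.

C ≈ 4.74 nF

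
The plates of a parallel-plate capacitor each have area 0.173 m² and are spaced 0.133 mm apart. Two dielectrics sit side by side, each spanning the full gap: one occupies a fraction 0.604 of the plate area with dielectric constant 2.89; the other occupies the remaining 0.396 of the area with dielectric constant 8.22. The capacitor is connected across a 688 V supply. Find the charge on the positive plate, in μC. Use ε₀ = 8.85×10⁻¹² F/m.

39.6 μC

Side-by-side slabs ⇒ two capacitors in parallel, each spanning the full gap.
C₁ = κ₁ε₀A₁/d = 2.89 × 8.85×10⁻¹² × 0.104 / 1.33×10⁻⁴ = 2.01×10⁻⁸ F.
C₂ = κ₂ε₀A₂/d = 8.22 × 8.85×10⁻¹² × 6.85×10⁻² / 1.33×10⁻⁴ = 3.75×10⁻⁸ F.
C = C₁ + C₂ = 5.76×10⁻⁸ F.
Q = CV = 5.76×10⁻⁸ × 688 = 3.96×10⁻⁵ C.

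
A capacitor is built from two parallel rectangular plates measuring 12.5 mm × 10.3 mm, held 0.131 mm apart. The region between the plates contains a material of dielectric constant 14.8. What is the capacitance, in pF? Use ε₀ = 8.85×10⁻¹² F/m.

A = 12.5 × 10.3 mm² = 1.29×10⁻⁴ m².
C = κε₀A/d = 14.8 × 8.85×10⁻¹² × 1.29×10⁻⁴ / 1.31×10⁻⁴ = 1.29×10⁻¹⁰ F.

C ≈ 129 pF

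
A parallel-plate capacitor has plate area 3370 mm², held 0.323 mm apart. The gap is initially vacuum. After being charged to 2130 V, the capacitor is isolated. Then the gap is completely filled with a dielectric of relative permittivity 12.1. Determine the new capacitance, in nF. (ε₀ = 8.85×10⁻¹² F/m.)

A = 3370 mm² = 3.37×10⁻³ m².
Initially C₁ = ε₀A/d = 8.85×10⁻¹² × 3.37×10⁻³ / 3.23×10⁻⁴ = 9.23×10⁻¹¹ F.
C = κε₀A/d scales with κ, so C₂/C₁ = κ = 12.1.
C₂ = 12.1 × 9.23×10⁻¹¹ = 1.12×10⁻⁹ F.

1.12 nF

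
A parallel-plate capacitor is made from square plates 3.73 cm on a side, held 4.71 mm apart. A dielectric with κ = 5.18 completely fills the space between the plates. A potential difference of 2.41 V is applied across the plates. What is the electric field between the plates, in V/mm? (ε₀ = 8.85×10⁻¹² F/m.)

E = V/d = 2.41 / 4.71×10⁻³ = 5.12×10² V/m.

E ≈ 0.512 V/mm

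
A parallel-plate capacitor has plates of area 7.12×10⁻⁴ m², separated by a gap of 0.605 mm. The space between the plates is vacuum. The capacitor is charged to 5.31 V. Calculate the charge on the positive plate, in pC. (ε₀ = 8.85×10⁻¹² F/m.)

C = ε₀A/d = 8.85×10⁻¹² × 7.12×10⁻⁴ / 6.05×10⁻⁴ = 1.04×10⁻¹¹ F.
Q = CV = 1.04×10⁻¹¹ × 5.31 = 5.53×10⁻¹¹ C.

Q ≈ 55.3 pC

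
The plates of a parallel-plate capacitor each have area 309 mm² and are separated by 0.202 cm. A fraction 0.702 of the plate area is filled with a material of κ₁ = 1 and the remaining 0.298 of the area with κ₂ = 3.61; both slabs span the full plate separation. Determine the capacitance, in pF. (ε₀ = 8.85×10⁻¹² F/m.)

A = 309 mm² = 3.09×10⁻⁴ m².
Side-by-side slabs ⇒ two capacitors in parallel, each spanning the full gap.
C₁ = κ₁ε₀A₁/d = 1.00 × 8.85×10⁻¹² × 2.17×10⁻⁴ / 2.02×10⁻³ = 9.50×10⁻¹³ F.
C₂ = κ₂ε₀A₂/d = 3.61 × 8.85×10⁻¹² × 9.21×10⁻⁵ / 2.02×10⁻³ = 1.46×10⁻¹² F.
C = C₁ + C₂ = 2.41×10⁻¹² F.

C ≈ 2.41 pF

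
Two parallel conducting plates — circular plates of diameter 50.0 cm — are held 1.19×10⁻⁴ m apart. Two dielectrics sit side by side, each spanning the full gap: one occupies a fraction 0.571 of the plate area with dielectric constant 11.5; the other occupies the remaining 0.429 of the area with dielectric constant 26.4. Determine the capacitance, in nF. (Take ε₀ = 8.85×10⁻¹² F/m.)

C ≈ 261 nF

A = π(50.0/2 cm)² = 0.196 m².
Side-by-side slabs ⇒ two capacitors in parallel, each spanning the full gap.
C₁ = κ₁ε₀A₁/d = 11.5 × 8.85×10⁻¹² × 0.112 / 1.19×10⁻⁴ = 9.59×10⁻⁸ F.
C₂ = κ₂ε₀A₂/d = 26.4 × 8.85×10⁻¹² × 8.42×10⁻² / 1.19×10⁻⁴ = 1.65×10⁻⁷ F.
C = C₁ + C₂ = 2.61×10⁻⁷ F.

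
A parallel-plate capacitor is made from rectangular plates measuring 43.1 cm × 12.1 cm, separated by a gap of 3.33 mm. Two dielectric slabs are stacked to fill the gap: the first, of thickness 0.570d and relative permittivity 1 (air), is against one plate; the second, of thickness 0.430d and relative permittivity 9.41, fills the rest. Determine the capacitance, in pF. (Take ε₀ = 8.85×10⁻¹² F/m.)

A = 43.1 × 12.1 cm² = 5.22×10⁻² m².
Stacked slabs ⇒ two capacitors in series, each with the full plate area.
C₁ = κ₁ε₀A/d₁ = 1.00 × 8.85×10⁻¹² × 5.22×10⁻² / 1.90×10⁻³ = 2.43×10⁻¹⁰ F.
C₂ = κ₂ε₀A/d₂ = 9.41 × 8.85×10⁻¹² × 5.22×10⁻² / 1.43×10⁻³ = 3.03×10⁻⁹ F.
C = (1/C₁ + 1/C₂)⁻¹ = 2.25×10⁻¹⁰ F.

C ≈ 225 pF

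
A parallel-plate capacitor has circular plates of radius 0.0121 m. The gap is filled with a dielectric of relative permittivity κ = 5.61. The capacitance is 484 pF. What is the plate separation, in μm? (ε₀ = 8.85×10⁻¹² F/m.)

d ≈ 47.2 μm

A = π(0.0121 m)² = 4.60×10⁻⁴ m².
d = κε₀A/C = 5.61 × 8.85×10⁻¹² × 4.60×10⁻⁴ / 4.84×10⁻¹⁰ = 4.72×10⁻⁵ m.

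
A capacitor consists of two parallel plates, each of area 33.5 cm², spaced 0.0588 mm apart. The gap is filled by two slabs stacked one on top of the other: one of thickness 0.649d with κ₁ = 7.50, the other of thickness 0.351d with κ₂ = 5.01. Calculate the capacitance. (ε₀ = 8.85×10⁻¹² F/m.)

3.22 nF

A = 33.5 cm² = 3.35×10⁻³ m².
Stacked slabs ⇒ two capacitors in series, each with the full plate area.
C₁ = κ₁ε₀A/d₁ = 7.50 × 8.85×10⁻¹² × 3.35×10⁻³ / 3.82×10⁻⁵ = 5.83×10⁻⁹ F.
C₂ = κ₂ε₀A/d₂ = 5.01 × 8.85×10⁻¹² × 3.35×10⁻³ / 2.06×10⁻⁵ = 7.20×10⁻⁹ F.
C = (1/C₁ + 1/C₂)⁻¹ = 3.22×10⁻⁹ F.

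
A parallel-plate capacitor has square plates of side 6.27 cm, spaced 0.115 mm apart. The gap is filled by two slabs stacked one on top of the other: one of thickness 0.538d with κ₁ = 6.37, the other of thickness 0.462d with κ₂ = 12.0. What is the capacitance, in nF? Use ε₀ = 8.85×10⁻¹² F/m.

A = (6.27 cm)² = 3.93×10⁻³ m².
Stacked slabs ⇒ two capacitors in series, each with the full plate area.
C₁ = κ₁ε₀A/d₁ = 6.37 × 8.85×10⁻¹² × 3.93×10⁻³ / 6.19×10⁻⁵ = 3.58×10⁻⁹ F.
C₂ = κ₂ε₀A/d₂ = 12.0 × 8.85×10⁻¹² × 3.93×10⁻³ / 5.31×10⁻⁵ = 7.86×10⁻⁹ F.
C = (1/C₁ + 1/C₂)⁻¹ = 2.46×10⁻⁹ F.

C ≈ 2.46 nF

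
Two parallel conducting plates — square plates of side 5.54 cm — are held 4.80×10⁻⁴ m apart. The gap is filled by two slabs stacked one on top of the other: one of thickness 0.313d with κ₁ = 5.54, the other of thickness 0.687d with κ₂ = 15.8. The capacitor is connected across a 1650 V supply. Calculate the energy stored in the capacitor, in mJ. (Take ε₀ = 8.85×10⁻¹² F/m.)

A = (5.54 cm)² = 3.07×10⁻³ m².
Stacked slabs ⇒ two capacitors in series, each with the full plate area.
C₁ = κ₁ε₀A/d₁ = 5.54 × 8.85×10⁻¹² × 3.07×10⁻³ / 1.50×10⁻⁴ = 1.00×10⁻⁹ F.
C₂ = κ₂ε₀A/d₂ = 15.8 × 8.85×10⁻¹² × 3.07×10⁻³ / 3.30×10⁻⁴ = 1.30×10⁻⁹ F.
C = (1/C₁ + 1/C₂)⁻¹ = 5.66×10⁻¹⁰ F.
U = ½CV² = ½ × 5.66×10⁻¹⁰ × (1650)² = 7.70×10⁻⁴ J.

0.770 mJ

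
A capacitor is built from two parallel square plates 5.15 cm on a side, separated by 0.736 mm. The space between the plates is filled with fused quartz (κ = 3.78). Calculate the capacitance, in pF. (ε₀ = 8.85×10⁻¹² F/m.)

A = (5.15 cm)² = 2.65×10⁻³ m².
C = κε₀A/d = 3.78 × 8.85×10⁻¹² × 2.65×10⁻³ / 7.36×10⁻⁴ = 1.21×10⁻¹⁰ F.

C ≈ 121 pF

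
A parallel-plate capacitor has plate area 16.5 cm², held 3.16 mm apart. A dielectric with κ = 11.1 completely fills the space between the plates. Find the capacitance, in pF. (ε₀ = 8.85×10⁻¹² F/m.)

A = 16.5 cm² = 1.65×10⁻³ m².
C = κε₀A/d = 11.1 × 8.85×10⁻¹² × 1.65×10⁻³ / 3.16×10⁻³ = 5.13×10⁻¹¹ F.

C ≈ 51.3 pF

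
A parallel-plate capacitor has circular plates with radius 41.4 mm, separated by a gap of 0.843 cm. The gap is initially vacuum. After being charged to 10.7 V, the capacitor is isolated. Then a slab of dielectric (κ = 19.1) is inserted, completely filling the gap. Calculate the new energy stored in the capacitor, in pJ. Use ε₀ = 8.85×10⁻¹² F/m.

A = π(41.4 mm)² = 5.38×10⁻³ m².
Initially C₁ = ε₀A/d = 8.85×10⁻¹² × 5.38×10⁻³ / 8.43×10⁻³ = 5.65×10⁻¹² F.
U₁ = 3.24×10⁻¹⁰ J.
Isolated ⇒ Q is held fixed. C₂ = 19.1 C₁ and U = Q²/(2C), so U₂/U₁ = C₁/C₂ = 0.0524.
U₂ = 0.0524 × 3.24×10⁻¹⁰ = 1.69×10⁻¹¹ J.

U ≈ 16.9 pJ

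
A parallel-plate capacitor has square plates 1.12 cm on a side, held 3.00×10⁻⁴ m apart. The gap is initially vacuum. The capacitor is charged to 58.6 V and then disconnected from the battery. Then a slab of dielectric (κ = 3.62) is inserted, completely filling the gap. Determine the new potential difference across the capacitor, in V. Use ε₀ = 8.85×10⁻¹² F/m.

A = (1.12 cm)² = 1.25×10⁻⁴ m².
Initially C₁ = ε₀A/d = 8.85×10⁻¹² × 1.25×10⁻⁴ / 3.00×10⁻⁴ = 3.70×10⁻¹² F.
V₁ = 58.6 V.
Isolated ⇒ Q is held fixed. C₂ = 3.62 C₁ and V = Q/C, so V₂/V₁ = C₁/C₂ = 0.276.
V₂ = 0.276 × 58.6 = 16.2 V.

V ≈ 16.2 V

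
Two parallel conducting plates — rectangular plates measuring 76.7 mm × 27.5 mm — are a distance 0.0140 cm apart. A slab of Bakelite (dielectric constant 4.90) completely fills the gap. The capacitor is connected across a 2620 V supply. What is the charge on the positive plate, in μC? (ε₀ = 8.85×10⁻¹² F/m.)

A = 76.7 × 27.5 mm² = 2.11×10⁻³ m².
C = κε₀A/d = 4.90 × 8.85×10⁻¹² × 2.11×10⁻³ / 1.40×10⁻⁴ = 6.53×10⁻¹⁰ F.
Q = CV = 6.53×10⁻¹⁰ × 2620 = 1.71×10⁻⁶ C.

Q ≈ 1.71 μC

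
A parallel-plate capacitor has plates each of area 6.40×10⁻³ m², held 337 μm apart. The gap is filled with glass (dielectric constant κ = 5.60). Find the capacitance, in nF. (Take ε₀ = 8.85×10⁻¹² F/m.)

C = κε₀A/d = 5.60 × 8.85×10⁻¹² × 6.40×10⁻³ / 3.37×10⁻⁴ = 9.41×10⁻¹⁰ F.

C ≈ 0.941 nF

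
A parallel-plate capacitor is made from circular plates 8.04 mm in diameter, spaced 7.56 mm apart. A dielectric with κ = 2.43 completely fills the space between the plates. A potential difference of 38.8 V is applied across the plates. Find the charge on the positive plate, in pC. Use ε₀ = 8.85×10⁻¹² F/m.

A = π(8.04/2 mm)² = 5.08×10⁻⁵ m².
C = κε₀A/d = 2.43 × 8.85×10⁻¹² × 5.08×10⁻⁵ / 7.56×10⁻³ = 1.44×10⁻¹³ F.
Q = CV = 1.44×10⁻¹³ × 38.8 = 5.60×10⁻¹² C.

Q ≈ 5.60 pC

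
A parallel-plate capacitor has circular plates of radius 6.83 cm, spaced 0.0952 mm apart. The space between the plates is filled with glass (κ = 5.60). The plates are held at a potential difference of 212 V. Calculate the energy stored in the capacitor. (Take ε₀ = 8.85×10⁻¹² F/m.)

U ≈ 171 μJ

A = π(6.83 cm)² = 1.47×10⁻² m².
C = κε₀A/d = 5.60 × 8.85×10⁻¹² × 1.47×10⁻² / 9.52×10⁻⁵ = 7.63×10⁻⁹ F.
U = ½CV² = ½ × 7.63×10⁻⁹ × (212)² = 1.71×10⁻⁴ J.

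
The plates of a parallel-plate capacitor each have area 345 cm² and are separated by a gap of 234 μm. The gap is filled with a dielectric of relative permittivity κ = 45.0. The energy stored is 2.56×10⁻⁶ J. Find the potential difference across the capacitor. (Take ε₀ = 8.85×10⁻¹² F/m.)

A = 345 cm² = 3.45×10⁻² m².
C = κε₀A/d = 45.0 × 8.85×10⁻¹² × 3.45×10⁻² / 2.34×10⁻⁴ = 5.87×10⁻⁸ F.
V = √(2U/C) = √(2 × 2.56×10⁻⁶ / 5.87×10⁻⁸) = 9.34 V.

V ≈ 9.34 V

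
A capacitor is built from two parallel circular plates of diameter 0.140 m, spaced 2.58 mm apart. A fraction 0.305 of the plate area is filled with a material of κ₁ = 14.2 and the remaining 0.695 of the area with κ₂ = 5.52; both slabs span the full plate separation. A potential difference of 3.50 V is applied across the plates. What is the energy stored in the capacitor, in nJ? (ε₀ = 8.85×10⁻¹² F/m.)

A = π(0.140/2 m)² = 1.54×10⁻² m².
Side-by-side slabs ⇒ two capacitors in parallel, each spanning the full gap.
C₁ = κ₁ε₀A₁/d = 14.2 × 8.85×10⁻¹² × 4.70×10⁻³ / 2.58×10⁻³ = 2.29×10⁻¹⁰ F.
C₂ = κ₂ε₀A₂/d = 5.52 × 8.85×10⁻¹² × 1.07×10⁻² / 2.58×10⁻³ = 2.03×10⁻¹⁰ F.
C = C₁ + C₂ = 4.31×10⁻¹⁰ F.
U = ½CV² = ½ × 4.31×10⁻¹⁰ × (3.50)² = 2.64×10⁻⁹ J.

2.64 nJ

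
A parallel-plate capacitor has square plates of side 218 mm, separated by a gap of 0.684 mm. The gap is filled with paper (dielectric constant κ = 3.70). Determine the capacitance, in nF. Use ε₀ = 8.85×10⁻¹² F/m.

C ≈ 2.28 nF

A = (218 mm)² = 4.75×10⁻² m².
C = κε₀A/d = 3.70 × 8.85×10⁻¹² × 4.75×10⁻² / 6.84×10⁻⁴ = 2.28×10⁻⁹ F.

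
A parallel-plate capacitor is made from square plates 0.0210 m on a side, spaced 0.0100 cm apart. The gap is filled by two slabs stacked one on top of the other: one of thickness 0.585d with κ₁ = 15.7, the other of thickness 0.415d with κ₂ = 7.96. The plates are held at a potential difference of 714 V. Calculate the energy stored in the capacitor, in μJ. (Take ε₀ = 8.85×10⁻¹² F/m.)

U ≈ 111 μJ

A = (0.0210 m)² = 4.41×10⁻⁴ m².
Stacked slabs ⇒ two capacitors in series, each with the full plate area.
C₁ = κ₁ε₀A/d₁ = 15.7 × 8.85×10⁻¹² × 4.41×10⁻⁴ / 5.85×10⁻⁵ = 1.05×10⁻⁹ F.
C₂ = κ₂ε₀A/d₂ = 7.96 × 8.85×10⁻¹² × 4.41×10⁻⁴ / 4.15×10⁻⁵ = 7.49×10⁻¹⁰ F.
C = (1/C₁ + 1/C₂)⁻¹ = 4.37×10⁻¹⁰ F.
U = ½CV² = ½ × 4.37×10⁻¹⁰ × (714)² = 1.11×10⁻⁴ J.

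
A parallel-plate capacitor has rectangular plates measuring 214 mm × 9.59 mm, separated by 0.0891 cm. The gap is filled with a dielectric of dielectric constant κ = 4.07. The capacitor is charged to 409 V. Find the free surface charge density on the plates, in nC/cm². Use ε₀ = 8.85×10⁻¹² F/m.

A = 214 × 9.59 mm² = 2.05×10⁻³ m².
C = κε₀A/d = 4.07 × 8.85×10⁻¹² × 2.05×10⁻³ / 8.91×10⁻⁴ = 8.30×10⁻¹¹ F.
σ = Q/A = CV/A = 8.30×10⁻¹¹ × 409 / 2.05×10⁻³ = 1.65×10⁻⁵ C/m².

σ ≈ 1.65 nC/cm²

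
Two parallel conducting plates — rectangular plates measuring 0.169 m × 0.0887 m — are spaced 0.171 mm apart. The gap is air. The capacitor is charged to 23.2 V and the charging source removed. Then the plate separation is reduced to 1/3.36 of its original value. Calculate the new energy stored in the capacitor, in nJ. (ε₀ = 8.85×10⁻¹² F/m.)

A = 0.169 × 0.0887 m² = 1.50×10⁻² m².
Initially C₁ = ε₀A/d = 8.85×10⁻¹² × 1.50×10⁻² / 1.71×10⁻⁴ = 7.76×10⁻¹⁰ F.
U₁ = 2.09×10⁻⁷ J.
Isolated ⇒ Q is held fixed. C₂ = 3.36 C₁ and U = Q²/(2C), so U₂/U₁ = C₁/C₂ = 0.298.
U₂ = 0.298 × 2.09×10⁻⁷ = 6.21×10⁻⁸ J.

U ≈ 62.1 nJ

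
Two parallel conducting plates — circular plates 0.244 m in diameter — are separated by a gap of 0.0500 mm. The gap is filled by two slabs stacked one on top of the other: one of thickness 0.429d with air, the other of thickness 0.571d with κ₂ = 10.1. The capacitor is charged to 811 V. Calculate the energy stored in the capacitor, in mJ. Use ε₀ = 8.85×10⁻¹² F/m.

A = π(0.244/2 m)² = 4.68×10⁻² m².
Stacked slabs ⇒ two capacitors in series, each with the full plate area.
C₁ = κ₁ε₀A/d₁ = 1.00 × 8.85×10⁻¹² × 4.68×10⁻² / 2.14×10⁻⁵ = 1.93×10⁻⁸ F.
C₂ = κ₂ε₀A/d₂ = 10.1 × 8.85×10⁻¹² × 4.68×10⁻² / 2.85×10⁻⁵ = 1.46×10⁻⁷ F.
C = (1/C₁ + 1/C₂)⁻¹ = 1.70×10⁻⁸ F.
U = ½CV² = ½ × 1.70×10⁻⁸ × (811)² = 5.61×10⁻³ J.

5.61 mJ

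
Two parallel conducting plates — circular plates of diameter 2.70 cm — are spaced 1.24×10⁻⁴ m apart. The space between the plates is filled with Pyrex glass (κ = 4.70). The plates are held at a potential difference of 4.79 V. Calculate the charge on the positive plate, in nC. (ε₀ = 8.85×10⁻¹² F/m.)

A = π(2.70/2 cm)² = 5.73×10⁻⁴ m².
C = κε₀A/d = 4.70 × 8.85×10⁻¹² × 5.73×10⁻⁴ / 1.24×10⁻⁴ = 1.92×10⁻¹⁰ F.
Q = CV = 1.92×10⁻¹⁰ × 4.79 = 9.20×10⁻¹⁰ C.

Q ≈ 0.920 nC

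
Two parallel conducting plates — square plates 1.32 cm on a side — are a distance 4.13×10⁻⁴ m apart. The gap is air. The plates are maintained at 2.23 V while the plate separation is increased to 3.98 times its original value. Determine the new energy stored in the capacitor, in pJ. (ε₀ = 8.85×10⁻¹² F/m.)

A = (1.32 cm)² = 1.74×10⁻⁴ m².
Initially C₁ = ε₀A/d = 8.85×10⁻¹² × 1.74×10⁻⁴ / 4.13×10⁻⁴ = 3.73×10⁻¹² F.
U₁ = 9.28×10⁻¹² J.
Battery connected ⇒ V is held fixed. C₂ = 0.251 C₁ and U = ½CV², so U₂/U₁ = C₂/C₁ = 0.251.
U₂ = 0.251 × 9.28×10⁻¹² = 2.33×10⁻¹² J.

U ≈ 2.33 pJ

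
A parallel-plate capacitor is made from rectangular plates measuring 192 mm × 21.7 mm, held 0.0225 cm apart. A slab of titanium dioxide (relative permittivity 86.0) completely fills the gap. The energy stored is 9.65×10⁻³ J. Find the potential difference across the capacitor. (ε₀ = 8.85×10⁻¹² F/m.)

A = 192 × 21.7 mm² = 4.17×10⁻³ m².
C = κε₀A/d = 86.0 × 8.85×10⁻¹² × 4.17×10⁻³ / 2.25×10⁻⁴ = 1.41×10⁻⁸ F.
V = √(2U/C) = √(2 × 9.65×10⁻³ / 1.41×10⁻⁸) = 1.17×10³ V.

V ≈ 1.17 kV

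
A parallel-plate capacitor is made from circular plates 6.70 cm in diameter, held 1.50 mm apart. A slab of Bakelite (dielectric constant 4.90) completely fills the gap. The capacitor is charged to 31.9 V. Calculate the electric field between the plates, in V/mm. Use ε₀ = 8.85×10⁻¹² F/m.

21.3 V/mm

E = V/d = 31.9 / 1.50×10⁻³ = 2.13×10⁴ V/m.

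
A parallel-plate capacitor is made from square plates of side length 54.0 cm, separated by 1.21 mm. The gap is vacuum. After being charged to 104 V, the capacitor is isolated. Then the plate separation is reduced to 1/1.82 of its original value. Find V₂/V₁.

Isolated ⇒ Q is held fixed.
C₂ = 1.82 C₁ and V = Q/C, so V₂/V₁ = C₁/C₂ = 0.549.

0.549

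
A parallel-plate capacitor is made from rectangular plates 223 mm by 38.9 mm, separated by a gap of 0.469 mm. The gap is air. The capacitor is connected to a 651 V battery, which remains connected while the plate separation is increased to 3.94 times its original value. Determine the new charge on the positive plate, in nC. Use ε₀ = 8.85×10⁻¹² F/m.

Q ≈ 27.0 nC

A = 223 × 38.9 mm² = 8.67×10⁻³ m².
Initially C₁ = ε₀A/d = 8.85×10⁻¹² × 8.67×10⁻³ / 4.69×10⁻⁴ = 1.64×10⁻¹⁰ F.
Q₁ = 1.07×10⁻⁷ C.
Battery connected ⇒ V is held fixed. C₂ = 0.254 C₁ and Q = CV, so Q₂/Q₁ = C₂/C₁ = 0.254.
Q₂ = 0.254 × 1.07×10⁻⁷ = 2.70×10⁻⁸ C.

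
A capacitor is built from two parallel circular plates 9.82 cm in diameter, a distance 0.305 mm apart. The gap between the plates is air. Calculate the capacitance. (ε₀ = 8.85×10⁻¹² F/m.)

C ≈ 220 pF

A = π(9.82/2 cm)² = 7.57×10⁻³ m².
C = ε₀A/d = 8.85×10⁻¹² × 7.57×10⁻³ / 3.05×10⁻⁴ = 2.20×10⁻¹⁰ F.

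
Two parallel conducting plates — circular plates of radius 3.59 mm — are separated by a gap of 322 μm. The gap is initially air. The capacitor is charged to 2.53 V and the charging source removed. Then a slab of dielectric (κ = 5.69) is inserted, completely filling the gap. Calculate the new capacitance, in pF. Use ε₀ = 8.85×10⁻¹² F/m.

C ≈ 6.33 pF

A = π(3.59 mm)² = 4.05×10⁻⁵ m².
Initially C₁ = ε₀A/d = 8.85×10⁻¹² × 4.05×10⁻⁵ / 3.22×10⁻⁴ = 1.11×10⁻¹² F.
C = κε₀A/d scales with κ, so C₂/C₁ = κ = 5.69.
C₂ = 5.69 × 1.11×10⁻¹² = 6.33×10⁻¹² F.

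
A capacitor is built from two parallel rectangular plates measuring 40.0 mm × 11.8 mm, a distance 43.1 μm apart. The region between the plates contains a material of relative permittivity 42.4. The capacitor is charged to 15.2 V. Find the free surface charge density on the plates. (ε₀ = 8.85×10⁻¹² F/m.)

A = 40.0 × 11.8 mm² = 4.72×10⁻⁴ m².
C = κε₀A/d = 42.4 × 8.85×10⁻¹² × 4.72×10⁻⁴ / 4.31×10⁻⁵ = 4.11×10⁻⁹ F.
σ = Q/A = CV/A = 4.11×10⁻⁹ × 15.2 / 4.72×10⁻⁴ = 1.32×10⁻⁴ C/m².

132 μC/m²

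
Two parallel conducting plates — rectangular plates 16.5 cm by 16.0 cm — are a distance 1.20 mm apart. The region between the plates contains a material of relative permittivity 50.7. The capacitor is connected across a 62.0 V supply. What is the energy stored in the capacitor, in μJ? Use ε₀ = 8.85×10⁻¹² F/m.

A = 16.5 × 16.0 cm² = 2.64×10⁻² m².
C = κε₀A/d = 50.7 × 8.85×10⁻¹² × 2.64×10⁻² / 1.20×10⁻³ = 9.87×10⁻⁹ F.
U = ½CV² = ½ × 9.87×10⁻⁹ × (62.0)² = 1.90×10⁻⁵ J.

U ≈ 19.0 μJ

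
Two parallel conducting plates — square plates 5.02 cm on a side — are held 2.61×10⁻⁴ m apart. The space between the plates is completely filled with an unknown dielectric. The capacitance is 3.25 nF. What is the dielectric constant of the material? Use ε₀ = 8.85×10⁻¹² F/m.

κ ≈ 38.0

A = (5.02 cm)² = 2.52×10⁻³ m².
κ = Cd/(ε₀A) = 3.25×10⁻⁹ × 2.61×10⁻⁴ / (8.85×10⁻¹² × 2.52×10⁻³) = 38.0.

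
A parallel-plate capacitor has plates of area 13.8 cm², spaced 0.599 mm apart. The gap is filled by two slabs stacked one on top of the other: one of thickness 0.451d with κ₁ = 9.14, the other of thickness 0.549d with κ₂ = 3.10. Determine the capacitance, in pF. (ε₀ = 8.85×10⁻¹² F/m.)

A = 13.8 cm² = 1.38×10⁻³ m².
Stacked slabs ⇒ two capacitors in series, each with the full plate area.
C₁ = κ₁ε₀A/d₁ = 9.14 × 8.85×10⁻¹² × 1.38×10⁻³ / 2.70×10⁻⁴ = 4.13×10⁻¹⁰ F.
C₂ = κ₂ε₀A/d₂ = 3.10 × 8.85×10⁻¹² × 1.38×10⁻³ / 3.29×10⁻⁴ = 1.15×10⁻¹⁰ F.
C = (1/C₁ + 1/C₂)⁻¹ = 9.00×10⁻¹¹ F.

90.0 pF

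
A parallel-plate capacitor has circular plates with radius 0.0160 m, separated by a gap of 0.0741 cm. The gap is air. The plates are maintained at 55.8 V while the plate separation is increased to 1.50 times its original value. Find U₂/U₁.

Battery connected ⇒ V is held fixed.
C₂ = 0.667 C₁ and U = ½CV², so U₂/U₁ = C₂/C₁ = 0.667.

0.667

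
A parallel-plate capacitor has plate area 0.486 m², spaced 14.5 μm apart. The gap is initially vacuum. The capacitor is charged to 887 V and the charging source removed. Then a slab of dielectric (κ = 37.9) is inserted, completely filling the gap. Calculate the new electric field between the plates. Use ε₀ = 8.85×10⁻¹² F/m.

Initially C₁ = ε₀A/d = 8.85×10⁻¹² × 0.486 / 1.45×10⁻⁵ = 2.97×10⁻⁷ F.
E₁ = 6.12×10⁷ V/m.
Isolated ⇒ Q is held fixed. V₂ = Q/C₂ = V₁/37.9; E = V/d, so E₂/E₁ = (V₂/V₁)(d₁/d₂) = 0.0264.
E₂ = 0.0264 × 6.12×10⁷ = 1.61×10⁶ V/m.

1.61 MV/m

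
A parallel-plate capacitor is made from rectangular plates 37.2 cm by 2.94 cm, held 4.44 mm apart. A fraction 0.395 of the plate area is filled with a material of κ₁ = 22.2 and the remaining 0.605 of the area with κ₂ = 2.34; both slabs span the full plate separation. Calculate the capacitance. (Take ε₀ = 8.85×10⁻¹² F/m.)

A = 37.2 × 2.94 cm² = 1.09×10⁻² m².
Side-by-side slabs ⇒ two capacitors in parallel, each spanning the full gap.
C₁ = κ₁ε₀A₁/d = 22.2 × 8.85×10⁻¹² × 4.32×10⁻³ / 4.44×10⁻³ = 1.91×10⁻¹⁰ F.
C₂ = κ₂ε₀A₂/d = 2.34 × 8.85×10⁻¹² × 6.62×10⁻³ / 4.44×10⁻³ = 3.09×10⁻¹¹ F.
C = C₁ + C₂ = 2.22×10⁻¹⁰ F.

222 pF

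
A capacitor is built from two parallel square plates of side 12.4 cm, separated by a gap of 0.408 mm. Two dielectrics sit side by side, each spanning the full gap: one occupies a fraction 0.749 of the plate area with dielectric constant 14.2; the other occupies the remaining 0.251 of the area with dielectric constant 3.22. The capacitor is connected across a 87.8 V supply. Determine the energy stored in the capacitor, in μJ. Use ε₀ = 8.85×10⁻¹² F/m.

A = (12.4 cm)² = 1.54×10⁻² m².
Side-by-side slabs ⇒ two capacitors in parallel, each spanning the full gap.
C₁ = κ₁ε₀A₁/d = 14.2 × 8.85×10⁻¹² × 1.15×10⁻² / 4.08×10⁻⁴ = 3.55×10⁻⁹ F.
C₂ = κ₂ε₀A₂/d = 3.22 × 8.85×10⁻¹² × 3.86×10⁻³ / 4.08×10⁻⁴ = 2.70×10⁻¹⁰ F.
C = C₁ + C₂ = 3.82×10⁻⁹ F.
U = ½CV² = ½ × 3.82×10⁻⁹ × (87.8)² = 1.47×10⁻⁵ J.

U ≈ 14.7 μJ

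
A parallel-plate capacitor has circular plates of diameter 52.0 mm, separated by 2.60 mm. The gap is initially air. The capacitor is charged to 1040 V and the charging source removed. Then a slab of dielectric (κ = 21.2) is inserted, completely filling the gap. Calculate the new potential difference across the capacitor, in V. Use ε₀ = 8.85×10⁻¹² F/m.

V ≈ 49.1 V

A = π(52.0/2 mm)² = 2.12×10⁻³ m².
Initially C₁ = ε₀A/d = 8.85×10⁻¹² × 2.12×10⁻³ / 2.60×10⁻³ = 7.23×10⁻¹² F.
V₁ = 1.04×10³ V.
Isolated ⇒ Q is held fixed. C₂ = 21.2 C₁ and V = Q/C, so V₂/V₁ = C₁/C₂ = 0.0472.
V₂ = 0.0472 × 1.04×10³ = 49.1 V.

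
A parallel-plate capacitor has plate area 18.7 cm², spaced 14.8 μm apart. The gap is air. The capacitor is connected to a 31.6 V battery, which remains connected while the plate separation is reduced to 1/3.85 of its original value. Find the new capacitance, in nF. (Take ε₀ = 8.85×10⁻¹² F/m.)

4.31 nF

A = 18.7 cm² = 1.87×10⁻³ m².
Initially C₁ = ε₀A/d = 8.85×10⁻¹² × 1.87×10⁻³ / 1.48×10⁻⁵ = 1.12×10⁻⁹ F.
C = ε₀A/d scales as 1/d, so C₂/C₁ = d₁/d₂ = 3.85.
C₂ = 3.85 × 1.12×10⁻⁹ = 4.31×10⁻⁹ F.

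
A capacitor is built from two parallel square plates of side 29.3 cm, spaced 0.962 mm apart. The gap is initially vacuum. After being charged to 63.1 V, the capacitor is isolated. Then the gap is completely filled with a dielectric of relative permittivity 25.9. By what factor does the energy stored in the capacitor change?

U₂/U₁ ≈ 0.0386

Isolated ⇒ Q is held fixed.
C₂ = 25.9 C₁ and U = Q²/(2C), so U₂/U₁ = C₁/C₂ = 0.0386.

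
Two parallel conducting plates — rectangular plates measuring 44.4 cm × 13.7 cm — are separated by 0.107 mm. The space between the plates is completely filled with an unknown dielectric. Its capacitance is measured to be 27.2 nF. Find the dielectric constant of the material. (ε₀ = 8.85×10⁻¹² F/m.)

κ ≈ 5.41

A = 44.4 × 13.7 cm² = 6.08×10⁻² m².
κ = Cd/(ε₀A) = 2.72×10⁻⁸ × 1.07×10⁻⁴ / (8.85×10⁻¹² × 6.08×10⁻²) = 5.41.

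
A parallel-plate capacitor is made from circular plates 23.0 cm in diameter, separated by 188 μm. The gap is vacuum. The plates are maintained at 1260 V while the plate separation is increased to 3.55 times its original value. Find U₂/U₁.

Battery connected ⇒ V is held fixed.
C₂ = 0.282 C₁ and U = ½CV², so U₂/U₁ = C₂/C₁ = 0.282.

U₂/U₁ ≈ 0.282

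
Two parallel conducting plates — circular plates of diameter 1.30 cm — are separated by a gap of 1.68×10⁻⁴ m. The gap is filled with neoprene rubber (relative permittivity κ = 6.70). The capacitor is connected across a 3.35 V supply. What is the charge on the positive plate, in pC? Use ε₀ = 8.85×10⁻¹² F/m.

A = π(1.30/2 cm)² = 1.33×10⁻⁴ m².
C = κε₀A/d = 6.70 × 8.85×10⁻¹² × 1.33×10⁻⁴ / 1.68×10⁻⁴ = 4.68×10⁻¹¹ F.
Q = CV = 4.68×10⁻¹¹ × 3.35 = 1.57×10⁻¹⁰ C.

Q ≈ 157 pC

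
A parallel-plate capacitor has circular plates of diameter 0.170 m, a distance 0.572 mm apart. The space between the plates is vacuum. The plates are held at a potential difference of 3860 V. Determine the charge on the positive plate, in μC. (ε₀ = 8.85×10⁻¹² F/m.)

1.36 μC

A = π(0.170/2 m)² = 2.27×10⁻² m².
C = ε₀A/d = 8.85×10⁻¹² × 2.27×10⁻² / 5.72×10⁻⁴ = 3.51×10⁻¹⁰ F.
Q = CV = 3.51×10⁻¹⁰ × 3860 = 1.36×10⁻⁶ C.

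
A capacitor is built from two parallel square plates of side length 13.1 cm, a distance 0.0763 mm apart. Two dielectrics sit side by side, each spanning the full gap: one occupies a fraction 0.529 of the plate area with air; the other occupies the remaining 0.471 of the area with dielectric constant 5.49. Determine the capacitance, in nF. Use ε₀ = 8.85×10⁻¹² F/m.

6.20 nF

A = (13.1 cm)² = 1.72×10⁻² m².
Side-by-side slabs ⇒ two capacitors in parallel, each spanning the full gap.
C₁ = κ₁ε₀A₁/d = 1.00 × 8.85×10⁻¹² × 9.08×10⁻³ / 7.63×10⁻⁵ = 1.05×10⁻⁹ F.
C₂ = κ₂ε₀A₂/d = 5.49 × 8.85×10⁻¹² × 8.08×10⁻³ / 7.63×10⁻⁵ = 5.15×10⁻⁹ F.
C = C₁ + C₂ = 6.20×10⁻⁹ F.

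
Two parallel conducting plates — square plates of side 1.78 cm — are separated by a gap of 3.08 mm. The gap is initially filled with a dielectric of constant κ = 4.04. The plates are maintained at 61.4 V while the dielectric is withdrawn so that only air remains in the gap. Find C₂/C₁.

C = κε₀A/d scales with κ, so C₂/C₁ = 1/κ = 1/4.04 = 0.248.

C₂/C₁ ≈ 0.248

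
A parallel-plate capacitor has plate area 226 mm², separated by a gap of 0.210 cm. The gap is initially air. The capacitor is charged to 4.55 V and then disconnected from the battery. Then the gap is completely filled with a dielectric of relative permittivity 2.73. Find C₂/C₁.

C₂/C₁ ≈ 2.73

C = κε₀A/d scales with κ, so C₂/C₁ = κ = 2.73.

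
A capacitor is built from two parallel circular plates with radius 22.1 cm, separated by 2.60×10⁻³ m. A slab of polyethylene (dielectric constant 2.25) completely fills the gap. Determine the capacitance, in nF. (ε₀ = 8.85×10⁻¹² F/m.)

A = π(22.1 cm)² = 0.153 m².
C = κε₀A/d = 2.25 × 8.85×10⁻¹² × 0.153 / 2.60×10⁻³ = 1.18×10⁻⁹ F.

C ≈ 1.18 nF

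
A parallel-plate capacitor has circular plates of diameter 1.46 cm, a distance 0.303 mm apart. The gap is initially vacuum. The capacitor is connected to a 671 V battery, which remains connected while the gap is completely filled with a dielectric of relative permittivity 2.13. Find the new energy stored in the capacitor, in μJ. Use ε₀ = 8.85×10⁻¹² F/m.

U ≈ 2.34 μJ

A = π(1.46/2 cm)² = 1.67×10⁻⁴ m².
Initially C₁ = ε₀A/d = 8.85×10⁻¹² × 1.67×10⁻⁴ / 3.03×10⁻⁴ = 4.89×10⁻¹² F.
U₁ = 1.10×10⁻⁶ J.
Battery connected ⇒ V is held fixed. C₂ = 2.13 C₁ and U = ½CV², so U₂/U₁ = C₂/C₁ = 2.13.
U₂ = 2.13 × 1.10×10⁻⁶ = 2.34×10⁻⁶ J.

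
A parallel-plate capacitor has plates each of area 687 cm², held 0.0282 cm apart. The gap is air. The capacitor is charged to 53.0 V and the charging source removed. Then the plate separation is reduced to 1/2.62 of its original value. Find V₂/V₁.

V₂/V₁ ≈ 0.382

Isolated ⇒ Q is held fixed.
C₂ = 2.62 C₁ and V = Q/C, so V₂/V₁ = C₁/C₂ = 0.382.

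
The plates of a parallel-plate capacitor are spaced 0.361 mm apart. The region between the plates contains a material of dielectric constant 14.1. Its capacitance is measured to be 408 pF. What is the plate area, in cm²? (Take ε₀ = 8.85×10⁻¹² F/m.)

A = Cd/(κε₀) = 4.08×10⁻¹⁰ × 3.61×10⁻⁴ / (14.1 × 8.85×10⁻¹²) = 1.18×10⁻³ m².

A ≈ 11.8 cm²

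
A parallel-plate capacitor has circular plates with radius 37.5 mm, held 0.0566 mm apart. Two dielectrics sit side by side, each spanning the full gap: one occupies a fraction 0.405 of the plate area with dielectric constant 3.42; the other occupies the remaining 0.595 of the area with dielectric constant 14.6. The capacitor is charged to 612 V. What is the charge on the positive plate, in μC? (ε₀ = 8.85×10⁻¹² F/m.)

A = π(37.5 mm)² = 4.42×10⁻³ m².
Side-by-side slabs ⇒ two capacitors in parallel, each spanning the full gap.
C₁ = κ₁ε₀A₁/d = 3.42 × 8.85×10⁻¹² × 1.79×10⁻³ / 5.66×10⁻⁵ = 9.57×10⁻¹⁰ F.
C₂ = κ₂ε₀A₂/d = 14.6 × 8.85×10⁻¹² × 2.63×10⁻³ / 5.66×10⁻⁵ = 6.00×10⁻⁹ F.
C = C₁ + C₂ = 6.96×10⁻⁹ F.
Q = CV = 6.96×10⁻⁹ × 612 = 4.26×10⁻⁶ C.

Q ≈ 4.26 μC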